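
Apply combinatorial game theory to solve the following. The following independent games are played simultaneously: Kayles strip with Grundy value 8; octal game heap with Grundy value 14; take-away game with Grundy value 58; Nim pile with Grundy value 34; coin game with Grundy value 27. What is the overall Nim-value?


By the Sprague-Grundy theorem, the Grundy value of a sum of games is the XOR of individual Grundy values.
Kayles strip: Grundy value = 8. Running XOR: 0 XOR 8 = 8
octal game heap: Grundy value = 14. Running XOR: 8 XOR 14 = 6
take-away game: Grundy value = 58. Running XOR: 6 XOR 58 = 60
Nim pile: Grundy value = 34. Running XOR: 60 XOR 34 = 30
coin game: Grundy value = 27. Running XOR: 30 XOR 27 = 5
The combined Grundy value is 5.

5


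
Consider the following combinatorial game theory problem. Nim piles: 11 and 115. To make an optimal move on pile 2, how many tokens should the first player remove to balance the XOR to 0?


Piles: 11 and 115
Current XOR: 11 XOR 115 = 120 (non-zero, so this is an N-position).
To make the XOR zero, we need to find a move that balances the piles.
For pile 2 (size 115): target = 115 XOR 120 = 11
We reduce pile 2 from 115 to 11.
Tokens removed: 115 - 11 = 104
Verification: 11 XOR 11 = 0

104


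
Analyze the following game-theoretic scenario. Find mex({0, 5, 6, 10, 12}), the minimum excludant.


Set = {0, 5, 6, 10, 12}
0 is in the set.
1 is NOT in the set. This is the mex.
mex = 1

1


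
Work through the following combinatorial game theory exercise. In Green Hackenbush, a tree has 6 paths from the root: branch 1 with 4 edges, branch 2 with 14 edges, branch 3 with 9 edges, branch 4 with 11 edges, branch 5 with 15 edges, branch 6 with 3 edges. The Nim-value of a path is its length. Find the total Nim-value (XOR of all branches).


The tree has 6 branches from the ground vertex.
In Green Hackenbush, the Nim-value of a simple path of length k is k.
Branch 1: length 4, Nim-value = 4
Branch 2: length 14, Nim-value = 14
Branch 3: length 9, Nim-value = 9
Branch 4: length 11, Nim-value = 11
Branch 5: length 15, Nim-value = 15
Branch 6: length 3, Nim-value = 3
Total Nim-value = XOR of all branch values:
0 XOR 4 = 4
4 XOR 14 = 10
10 XOR 9 = 3
3 XOR 11 = 8
8 XOR 15 = 7
7 XOR 3 = 4
Nim-value of the tree = 4

4


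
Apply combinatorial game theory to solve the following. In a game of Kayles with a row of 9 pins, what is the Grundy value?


Kayles: a move removes 1 or 2 adjacent pins from a contiguous row.
Removing pins from a row of k leaves two independent rows (a, b) with a + b = k - 1 (one pin) or a + b = k - 2 (two pins); an end removal gives a = 0.
By Sprague-Grundy, G(k) = mex{ G(a) XOR G(b) } over all these splits. G(0) = 0.
G(1): splits (0,0):0^0=0 -> mex({0}) = 1
G(2): splits (0,1):0^1=1 (0,0):0^0=0 -> mex({0, 1}) = 2
G(3): splits (0,2):0^2=2 (1,1):1^1=0 (0,1):0^1=1 -> mex({0, 1, 2}) = 3
G(4): splits (0,3):0^3=3 (1,2):1^2=3 (0,2):0^2=2 (1,1):1^1=0 -> mex({0, 2, 3}) = 1
G(5): splits (0,4):0^1=1 (1,3):1^3=2 (2,2):2^2=0 (0,3):0^3=3 (1,2):1^2=3 -> mex({0, 1, 2, 3}) = 4
G(6) = mex({0, 1, 2, 4}) = 3
G(7) = mex({0, 1, 3, 4, 5}) = 2
G(8) = mex({0, 2, 3, 5, 6}) = 1
G(9) = mex({0, 1, 2, 3, 6, 7}) = 4
Therefore G(9) = 4.

4


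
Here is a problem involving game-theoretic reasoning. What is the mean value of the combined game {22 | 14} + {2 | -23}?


G1 = {22 | 14}, G2 = {2 | -23}
Each is a switch {a | b} with numbers a > b; its mean value is (a + b)/2, and mean value is additive over game sums: m(G1 + G2) = m(G1) + m(G2).
Mean of G1 = (22 + (14))/2 = 36/2 = 18
Mean of G2 = (2 + (-23))/2 = -21/2 = -21/2
Mean of G1 + G2 = 18 + -21/2 = 15/2

15/2


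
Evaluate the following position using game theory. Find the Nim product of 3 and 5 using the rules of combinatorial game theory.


Nim multiplication is bilinear over XOR: (u XOR v) * w = (u*w) XOR (v*w).
So we split each operand into its bit components and XOR the pairwise Nim products.
3 = 1 + 2 (as XOR of powers of 2).
5 = 1 + 4 (as XOR of powers of 2).
Using the standard Nim-product table on single bits:
  2*2 = 3,   2*4 = 8,   2*8 = 12,
  4*4 = 6,   4*8 = 11,  8*8 = 13,
and  1*x = x (identity), k*l = l*k (commutative).
Pairwise Nim products:
  1 * 1 = 1
  1 * 4 = 4
  2 * 1 = 2
  2 * 4 = 8
XOR them: 1 XOR 4 XOR 2 XOR 8 = 15.
Result: 3 * 5 = 15 (in Nim).

15


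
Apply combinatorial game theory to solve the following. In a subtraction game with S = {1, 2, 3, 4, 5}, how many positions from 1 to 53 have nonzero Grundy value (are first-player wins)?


Subtraction set S = {1, 2, 3, 4, 5}, so G(n) = n mod 6.
G(n) = 0 when n is a multiple of 6.
Multiples of 6 in [1, 53]: 8
N-positions (nonzero Grundy) = 53 - 8 = 45

45


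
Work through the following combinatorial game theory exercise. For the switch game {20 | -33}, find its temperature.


The game is {20 | -33}, a switch {a | b} with numbers a > b.
Cooling {a | b} by t gives {a - t | b + t}, which stops being hot when a - t = b + t, i.e. at t = (a - b)/2. So the temperature of a switch is (a - b)/2.
Temperature = (Left option - Right option) / 2
= (20 - (-33)) / 2
= 53 / 2
= 53/2

53/2


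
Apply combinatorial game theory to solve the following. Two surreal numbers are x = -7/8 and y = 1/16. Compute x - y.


x = -7/8, y = 1/16
Converting to common denominator: 16
x = -14/16, y = 1/16
x - y = -7/8 - 1/16 = -15/16

-15/16


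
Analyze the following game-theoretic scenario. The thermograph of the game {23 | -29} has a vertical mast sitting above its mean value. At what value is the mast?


Game = {23 | -29}, a switch {a | b} with numbers a > b.
Its thermograph has left wall a - t and right wall b + t, which meet at t = (a - b)/2, where both equal (a + b)/2. So the mast (mean value) is at (a + b)/2.
Mean = (23 + (-29))/2 = -6/2 = -3

-3


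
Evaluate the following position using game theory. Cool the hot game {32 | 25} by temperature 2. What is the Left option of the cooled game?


Original game: {32 | 25} (a switch {a | b} with a > b).
Cooling by t (for t below the temperature (a - b)/2 = 7/2) taxes each move by t: {a | b} cooled by t is {a - t | b + t}.
Cooling amount: t = 2
Cooled Left option: 32 - 2 = 30
Cooled Right option: 25 + 2 = 27
Cooled game: {30 | 27}
Left option = 30

30


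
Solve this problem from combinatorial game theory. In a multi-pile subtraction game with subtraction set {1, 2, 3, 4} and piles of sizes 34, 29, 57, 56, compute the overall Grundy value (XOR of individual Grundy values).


Subtraction set: {1, 2, 3, 4}
For this subtraction set, G(n) = n mod 5 (period = max + 1 = 5).
Pile 1 (size 34): G(34) = 34 mod 5 = 4
Pile 2 (size 29): G(29) = 29 mod 5 = 4
Pile 3 (size 57): G(57) = 57 mod 5 = 2
Pile 4 (size 56): G(56) = 56 mod 5 = 1
Total Grundy value = XOR of all: 4 XOR 4 XOR 2 XOR 1 = 3

3


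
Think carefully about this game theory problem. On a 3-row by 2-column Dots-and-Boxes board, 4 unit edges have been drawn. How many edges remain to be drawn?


Grid: 3 x 2 boxes, i.e. 4 rows and 3 columns of dots.
Horizontal edges: (rows + 1) * cols = 4 * 2 = 8
Vertical edges: rows * (cols + 1) = 3 * 3 = 9
Total edges: 8 + 9 = 17
Edges drawn: 4
Remaining: 17 - 4 = 13

13


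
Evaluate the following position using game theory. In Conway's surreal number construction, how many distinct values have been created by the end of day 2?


Day 0: {|} = 0 is born. Count = 1.
Day n: the number of surreal numbers born by day n is 2^(n+1) - 1.
By day 0: 2^1 - 1 = 1
By day 1: 2^2 - 1 = 3
By day 2: 2^3 - 1 = 7
By day 2: 7 surreal numbers.

7


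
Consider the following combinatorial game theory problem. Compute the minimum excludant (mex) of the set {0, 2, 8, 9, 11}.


Set = {0, 2, 8, 9, 11}
0 is in the set.
1 is NOT in the set. This is the mex.
mex = 1

1


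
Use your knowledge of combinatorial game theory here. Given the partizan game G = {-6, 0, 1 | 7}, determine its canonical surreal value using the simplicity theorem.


Left options: {-6, 0, 1}, max = 1
Right options: {7}, min = 7
All options are numbers and max(Left) < min(Right), so by the simplicity theorem the value is the simplest (earliest-born) number strictly between 1 and 7.
Integers 2 through 6 all lie strictly between 1 and 7.
Among integers, the simplest (lowest birthday = smallest |n|; 0 is born on day 0, +-n on day n) is 2.
No non-integer in the interval can be simpler: if x is a non-integer in the interval, then floor(x) or ceil(x) also lies in the interval (the interval contains an integer), and both are proper prefixes of x's sign expansion, i.e. born earlier. So the game value is 2.
Game value = 2

2


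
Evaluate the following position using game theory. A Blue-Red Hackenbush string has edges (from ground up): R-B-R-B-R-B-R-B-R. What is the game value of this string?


Edges (from ground): R-B-R-B-R-B-R-B-R
By Berlekamp's sign-expansion rule, a Blue-Red Hackenbush stalk has the value of the surreal number whose sign sequence is the edge sequence with B -> + and R -> -.
Sign sequence: -+-+-+-+-
Trace the sign expansion in the surreal number tree, starting from 0:
Edge 1: R (sign -) -> bounds (-inf, 0), value = -1
Edge 2: B (sign +) -> bounds (-1, 0), value = -1/2
Edge 3: R (sign -) -> bounds (-1, -1/2), value = -3/4
Edge 4: B (sign +) -> bounds (-3/4, -1/2), value = -5/8
Edge 5: R (sign -) -> bounds (-3/4, -5/8), value = -11/16
Edge 6: B (sign +) -> bounds (-11/16, -5/8), value = -21/32
Edge 7: R (sign -) -> bounds (-11/16, -21/32), value = -43/64
Edge 8: B (sign +) -> bounds (-43/64, -21/32), value = -85/128
Edge 9: R (sign -) -> bounds (-43/64, -85/128), value = -171/256
Game value = -171/256

-171/256


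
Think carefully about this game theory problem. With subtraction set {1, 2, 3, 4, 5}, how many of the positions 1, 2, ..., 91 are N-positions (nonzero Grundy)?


Subtraction set S = {1, 2, 3, 4, 5}, so G(n) = n mod 6.
G(n) = 0 when n is a multiple of 6.
Multiples of 6 in [1, 91]: 15
N-positions (nonzero Grundy) = 91 - 15 = 76

76


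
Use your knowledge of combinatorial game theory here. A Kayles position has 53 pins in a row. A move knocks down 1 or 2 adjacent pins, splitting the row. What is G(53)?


Kayles: a move removes 1 or 2 adjacent pins from a contiguous row.
Removing pins from a row of k leaves two independent rows (a, b) with a + b = k - 1 (one pin) or a + b = k - 2 (two pins); an end removal gives a = 0.
By Sprague-Grundy, G(k) = mex{ G(a) XOR G(b) } over all these splits. G(0) = 0.
G(1): splits (0,0):0^0=0 -> mex({0}) = 1
G(2): splits (0,1):0^1=1 (0,0):0^0=0 -> mex({0, 1}) = 2
G(3): splits (0,2):0^2=2 (1,1):1^1=0 (0,1):0^1=1 -> mex({0, 1, 2}) = 3
G(4): splits (0,3):0^3=3 (1,2):1^2=3 (0,2):0^2=2 (1,1):1^1=0 -> mex({0, 2, 3}) = 1
G(5): splits (0,4):0^1=1 (1,3):1^3=2 (2,2):2^2=0 (0,3):0^3=3 (1,2):1^2=3 -> mex({0, 1, 2, 3}) = 4
G(6) = mex({0, 1, 2, 4}) = 3
G(7) = mex({0, 1, 3, 4, 5}) = 2
G(8) = mex({0, 2, 3, 5, 6}) = 1
G(9) = mex({0, 1, 2, 3, 6, 7}) = 4
G(10) = mex({0, 1, 3, 4, 5, 7}) = 2
G(11) = mex({0, 1, 2, 3, 4, 5}) = 6
G(12) = mex({0, 1, 2, 3, 5, 6, 7}) = 4
G(13) = mex({0, 2, 3, 4, 6, 7}) = 1
G(14) = mex({0, 1, 4, 5, 6, 7}) = 2
G(15) = mex({0, 1, 2, 3, 4, 5, 6}) = 7
G(16) = mex({0, 2, 3, 5, 6, 7}) = 1
G(17) = mex({0, 1, 2, 3, 5, 6, 7}) = 4
G(18) = mex({0, 1, 2, 4, 5, 6}) = 3
G(19) = mex({0, 1, 3, 4, 5, 7}) = 2
G(20) = mex({0, 2, 3, 4, 5, 6, 7}) = 1
G(21) = mex({0, 1, 2, 3, 5, 6, 7}) = 4
G(22) = mex({0, 1, 2, 3, 4, 5, 7}) = 6
G(23) = mex({0, 1, 2, 3, 4, 5, 6}) = 7
G(24) = mex({0, 1, 2, 3, 5, 6, 7}) = 4
G(25) = mex({0, 2, 3, 4, 6, 7}) = 1
G(26) = mex({0, 1, 3, 4, 5, 6, 7}) = 2
G(27) = mex({0, 1, 2, 3, 4, 5, 6, 7}) = 8
G(28) = mex({0, 1, 2, 3, 4, 6, 7, 8}) = 5
G(29) = mex({0, 1, 2, 3, 5, 6, 7, 8, 9}) = 4
G(30) = mex({0, 1, 2, 3, 4, 5, 6, 9, 10}) = 7
G(31) = mex({0, 1, 3, 4, 5, 7, 10, 11}) = 2
G(32) = mex({0, 2, 3, 4, 5, 6, 7, 9, 11}) = 1
G(33) = mex({0, 1, 2, 3, 4, 5, 6, 7, 9, 12}) = 8
G(34) = mex({0, 1, 2, 3, 4, 5, 7, 8, 11, 12}) = 6
G(35) = mex({0, 1, 2, 3, 4, 5, 6, 8, 9, 10, 11}) = 7
G(36) = mex({0, 1, 2, 3, 5, 6, 7, 9, 10}) = 4
G(37) = mex({0, 2, 3, 4, 6, 7, 9, 10, 11, 12}) = 1
G(38) = mex({0, 1, 3, 4, 5, 6, 7, 9, 10, 11, 12}) = 2
G(39) = mex({0, 1, 2, 4, 5, 6, 7, 9, 10, 12, 14}) = 3
G(40) = mex({0, 2, 3, 4, 6, 7, 11, 12, 14}) = 1
G(41) = mex({0, 1, 2, 3, 5, 6, 7, 9, 10, 11, 12}) = 4
G(42) = mex({0, 1, 2, 3, 4, 5, 6, 9, 10}) = 7
G(43) = mex({0, 1, 3, 4, 5, 7, 9, 10, 12, 15}) = 2
G(44) = mex({0, 2, 3, 4, 5, 6, 7, 9, 10, 12, 15}) = 1
G(45) = mex({0, 1, 2, 3, 4, 5, 6, 7, 9, 10, 12, 14}) = 8
G(46) = mex({0, 1, 3, 4, 5, 7, 8, 11, 12, 14}) = 2
G(47) = mex({0, 1, 2, 3, 4, 5, 6, 8, 9, 10, 11, 12}) = 7
G(48) = mex({0, 1, 2, 3, 5, 6, 7, 9, 10}) = 4
G(49) = mex({0, 2, 3, 4, 6, 7, 9, 10, 11, 12, 15}) = 1
G(50) = mex({0, 1, 4, 5, 6, 7, 9, 11, 12, 14, 15}) = 2
G(51) = mex({0, 1, 2, 3, 4, 5, 6, 7, 9, 12, 14, 15}) = 8
G(52) = mex({0, 2, 3, 4, 5, 6, 7, 8, 11, 12, 15}) = 1
G(53) = mex({0, 1, 2, 3, 5, 6, 7, 8, 9, 10, 11, 12}) = 4
Therefore G(53) = 4.

4


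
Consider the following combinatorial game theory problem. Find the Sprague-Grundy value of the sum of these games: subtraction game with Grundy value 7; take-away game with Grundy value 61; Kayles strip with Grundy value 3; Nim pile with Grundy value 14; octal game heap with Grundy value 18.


By the Sprague-Grundy theorem, the Grundy value of a sum of games is the XOR of individual Grundy values.
subtraction game: Grundy value = 7. Running XOR: 0 XOR 7 = 7
take-away game: Grundy value = 61. Running XOR: 7 XOR 61 = 58
Kayles strip: Grundy value = 3. Running XOR: 58 XOR 3 = 57
Nim pile: Grundy value = 14. Running XOR: 57 XOR 14 = 55
octal game heap: Grundy value = 18. Running XOR: 55 XOR 18 = 37
The combined Grundy value is 37.

37


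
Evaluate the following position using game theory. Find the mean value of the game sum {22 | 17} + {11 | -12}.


G1 = {22 | 17}, G2 = {11 | -12}
Each is a switch {a | b} with numbers a > b; its mean value is (a + b)/2, and mean value is additive over game sums: m(G1 + G2) = m(G1) + m(G2).
Mean of G1 = (22 + (17))/2 = 39/2 = 39/2
Mean of G2 = (11 + (-12))/2 = -1/2 = -1/2
Mean of G1 + G2 = 39/2 + -1/2 = 19

19


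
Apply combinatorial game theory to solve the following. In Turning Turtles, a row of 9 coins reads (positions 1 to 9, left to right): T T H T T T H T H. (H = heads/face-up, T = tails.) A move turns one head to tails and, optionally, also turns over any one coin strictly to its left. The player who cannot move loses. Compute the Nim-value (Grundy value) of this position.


Coins: T T H T T T H T H
Key fact: a single head at position k behaves exactly like a Nim heap of size k (turning it to T and optionally flipping a coin at j < k corresponds to moving the heap from k to j, or to 0), and heads combine as a disjunctive sum (two heads at the same place would cancel, matching j XOR j = 0). So the Nim-value is the XOR of the 1-indexed positions of the heads.
Face-up positions (1-indexed): [3, 7, 9]
XOR 0 with 3: 0 XOR 3 = 3
XOR 3 with 7: 3 XOR 7 = 4
XOR 4 with 9: 4 XOR 9 = 13
Nim-value = 13

13


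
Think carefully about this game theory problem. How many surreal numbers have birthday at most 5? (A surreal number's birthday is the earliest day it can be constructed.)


Day 0: {|} = 0 is born. Count = 1.
Day n: the number of surreal numbers born by day n is 2^(n+1) - 1.
By day 0: 2^1 - 1 = 1
By day 1: 2^2 - 1 = 3
By day 2: 2^3 - 1 = 7
By day 3: 2^4 - 1 = 15
By day 4: 2^5 - 1 = 31
By day 5: 2^6 - 1 = 63
By day 5: 63 surreal numbers.

63


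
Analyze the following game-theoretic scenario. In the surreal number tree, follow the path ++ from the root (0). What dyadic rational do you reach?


Sign expansion: ++
Rule: track bounds (lo, hi), initially (-inf, +inf). On '+', the current value becomes lo and we move to the simplest number in (value, hi): value + 1 if hi = +inf, otherwise the midpoint (value + hi)/2. On '-', the current value becomes hi and we move to value - 1 if lo = -inf, otherwise the midpoint (lo + value)/2.
Start at 0.
Step 1: sign = +, move right. Bounds: (0, +inf). Value = 1
Step 2: sign = +, move right. Bounds: (1, +inf). Value = 2
The surreal number with sign expansion ++ is 2.

2


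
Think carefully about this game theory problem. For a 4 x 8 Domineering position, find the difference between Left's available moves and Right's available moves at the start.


Board is 4 x 8 (rows x cols).
Left (vertical) placements: (rows-1) * cols = 3 * 8 = 24
Right (horizontal) placements: rows * (cols-1) = 4 * 7 = 28
Advantage = Left - Right = 24 - 28 = -4

-4


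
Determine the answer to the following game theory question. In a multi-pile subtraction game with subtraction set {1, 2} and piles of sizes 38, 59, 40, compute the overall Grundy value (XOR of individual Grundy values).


Subtraction set: {1, 2}
For this subtraction set, G(n) = n mod 3 (period = max + 1 = 3).
Pile 1 (size 38): G(38) = 38 mod 3 = 2
Pile 2 (size 59): G(59) = 59 mod 3 = 2
Pile 3 (size 40): G(40) = 40 mod 3 = 1
Total Grundy value = XOR of all: 2 XOR 2 XOR 1 = 1

1


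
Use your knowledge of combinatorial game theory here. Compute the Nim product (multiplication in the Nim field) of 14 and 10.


Nim multiplication is bilinear over XOR: (u XOR v) * w = (u*w) XOR (v*w).
So we split each operand into its bit components and XOR the pairwise Nim products.
14 = 2 + 4 + 8 (as XOR of powers of 2).
10 = 2 + 8 (as XOR of powers of 2).
Using the standard Nim-product table on single bits:
  2*2 = 3,   2*4 = 8,   2*8 = 12,
  4*4 = 6,   4*8 = 11,  8*8 = 13,
and  1*x = x (identity), k*l = l*k (commutative).
Pairwise Nim products:
  2 * 2 = 3
  2 * 8 = 12
  4 * 2 = 8
  4 * 8 = 11
  8 * 2 = 12
  8 * 8 = 13
XOR them: 3 XOR 12 XOR 8 XOR 11 XOR 12 XOR 13 = 13.
Result: 14 * 10 = 13 (in Nim).

13


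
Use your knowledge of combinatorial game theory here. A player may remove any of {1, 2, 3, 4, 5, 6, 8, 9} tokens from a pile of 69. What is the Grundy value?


The subtraction set is S = {1, 2, 3, 4, 5, 6, 8, 9}.
G(k) = mex{ G(k - s) : s in S, s <= k }. We compute iteratively: G(0) = 0.
G(1) = mex({0}) = 1
G(2) = mex({0, 1}) = 2
G(3) = mex({0, 1, 2}) = 3
G(4) = mex({0, 1, 2, 3}) = 4
G(5) = mex({0, 1, 2, 3, 4}) = 5
G(6) = mex({0, 1, 2, 3, 4, 5}) = 6
G(7) = mex({1, 2, 3, 4, 5, 6}) = 0
G(8) = mex({0, 2, 3, 4, 5, 6}) = 1
G(9) = mex({0, 1, 3, 4, 5, 6}) = 2
G(10) = mex({0, 1, 2, 4, 5, 6}) = 3
G(11) = mex({0, 1, 2, 3, 5, 6}) = 4
G(12) = mex({0, 1, 2, 3, 4, 6}) = 5
G(13) = mex({0, 1, 2, 3, 4, 5}) = 6
G(14) = mex({1, 2, 3, 4, 5, 6}) = 0
G(15) = mex({0, 2, 3, 4, 5, 6}) = 1
Observe that G(7)..G(15) = 0, 1, 2, 3, 4, 5, 6, 0, 1 repeats G(0)..G(8) = 0, 1, 2, 3, 4, 5, 6, 0, 1.
For k >= max(S) = 9, G(k) is determined by the previous 9 values G(k-9)..G(k-1); a window of 9 consecutive values has recurred shifted by 7, so by induction G(k + 7) = G(k) for all k >= 0: the sequence is periodic from the start with period 7.
One period: G(0..6) = 0, 1, 2, 3, 4, 5, 6.
69 mod 7 = 6, so G(69) = G(6) = 6.

6


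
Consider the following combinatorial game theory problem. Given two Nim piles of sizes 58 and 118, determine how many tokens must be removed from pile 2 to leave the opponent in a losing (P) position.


Piles: 58 and 118
Current XOR: 58 XOR 118 = 76 (non-zero, so this is an N-position).
To make the XOR zero, we need to find a move that balances the piles.
For pile 2 (size 118): target = 118 XOR 76 = 58
We reduce pile 2 from 118 to 58.
Tokens removed: 118 - 58 = 60
Verification: 58 XOR 58 = 0

60


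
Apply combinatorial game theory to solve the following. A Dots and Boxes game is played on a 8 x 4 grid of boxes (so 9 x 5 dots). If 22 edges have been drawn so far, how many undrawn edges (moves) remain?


Grid: 8 x 4 boxes, i.e. 9 rows and 5 columns of dots.
Horizontal edges: (rows + 1) * cols = 9 * 4 = 36
Vertical edges: rows * (cols + 1) = 8 * 5 = 40
Total edges: 36 + 40 = 76
Edges drawn: 22
Remaining: 76 - 22 = 54

54


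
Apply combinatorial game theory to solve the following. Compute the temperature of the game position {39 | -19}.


The game is {39 | -19}, a switch {a | b} with numbers a > b.
Cooling {a | b} by t gives {a - t | b + t}, which stops being hot when a - t = b + t, i.e. at t = (a - b)/2. So the temperature of a switch is (a - b)/2.
Temperature = (Left option - Right option) / 2
= (39 - (-19)) / 2
= 58 / 2
= 29

29


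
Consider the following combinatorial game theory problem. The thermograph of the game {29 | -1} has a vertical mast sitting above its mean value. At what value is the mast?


Game = {29 | -1}, a switch {a | b} with numbers a > b.
Its thermograph has left wall a - t and right wall b + t, which meet at t = (a - b)/2, where both equal (a + b)/2. So the mast (mean value) is at (a + b)/2.
Mean = (29 + (-1))/2 = 28/2 = 14

14


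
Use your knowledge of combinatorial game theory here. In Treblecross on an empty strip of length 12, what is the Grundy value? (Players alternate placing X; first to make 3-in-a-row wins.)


Treblecross: place X on empty cells; 3-in-a-row wins.
Playing within two cells of an existing X lets the opponent win at once, so sensible play treats the cells i-2..i+2 around each X as dead. The player left with no safe cell loses, so this is a normal-play take-away game on strips of safe cells.
Placing X at cell i (0-indexed) of a strip of k safe cells leaves independent strips of sizes max(0, i-2) and max(0, k-i-3). Hence G(k) = mex{ G(max(0,i-2)) XOR G(max(0,k-i-3)) : 0 <= i < k }, with G(0) = 0.
G(1): splits (0,0):0^0=0 -> mex({0}) = 1
G(2): splits (0,0):0^0=0 -> mex({0}) = 1
G(3): splits (0,0):0^0=0 -> mex({0}) = 1
G(4): splits (0,1):0^1=1 (0,0):0^0=0 -> mex({0, 1}) = 2
G(5): splits (0,2):0^1=1 (0,1):0^1=1 (0,0):0^0=0 -> mex({0, 1}) = 2
G(6) = mex({1}) = 0
G(7) = mex({0, 1, 2}) = 3
G(8) = mex({0, 1, 2}) = 3
G(9) = mex({0, 2}) = 1
G(10) = mex({0, 2, 3}) = 1
G(11) = mex({0, 3}) = 1
G(12) = mex({1, 3}) = 0
Therefore G(12) = 0.

0


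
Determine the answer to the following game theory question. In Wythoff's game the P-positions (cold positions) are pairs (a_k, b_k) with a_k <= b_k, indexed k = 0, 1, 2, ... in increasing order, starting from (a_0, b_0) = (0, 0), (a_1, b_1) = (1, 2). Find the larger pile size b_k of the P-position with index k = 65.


By Wythoff's theorem, a_k = floor(k * phi) and b_k = floor(k * phi^2) = a_k + k, where phi = (1 + sqrt(5))/2 is the golden ratio.
phi = (1 + sqrt(5))/2 = 1.618034
phi^2 = phi + 1 = 2.618034
k = 65
k * phi^2 = 65 * 2.618034 = 170.172209
b_65 = floor(k * phi^2) = 170 (check: a_65 + k = 105 + 65 = 170)

170


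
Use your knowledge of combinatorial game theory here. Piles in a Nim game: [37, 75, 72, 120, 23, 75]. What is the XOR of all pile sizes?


We need the XOR (exclusive or) of all pile sizes.
After XOR-ing pile 1 (size 37): 0 XOR 37 = 37
After XOR-ing pile 2 (size 75): 37 XOR 75 = 110
After XOR-ing pile 3 (size 72): 110 XOR 72 = 38
After XOR-ing pile 4 (size 120): 38 XOR 120 = 94
After XOR-ing pile 5 (size 23): 94 XOR 23 = 73
After XOR-ing pile 6 (size 75): 73 XOR 75 = 2
The Nim-value of this position is 2.

2


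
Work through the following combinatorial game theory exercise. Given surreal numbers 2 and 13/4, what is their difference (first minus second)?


x = 2, y = 13/4
Converting to common denominator: 4
x = 8/4, y = 13/4
x - y = 2 - 13/4 = -5/4

-5/4


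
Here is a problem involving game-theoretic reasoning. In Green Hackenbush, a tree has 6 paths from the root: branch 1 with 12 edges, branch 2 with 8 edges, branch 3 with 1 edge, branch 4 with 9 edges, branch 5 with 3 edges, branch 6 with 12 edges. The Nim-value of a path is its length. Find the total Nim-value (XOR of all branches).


The tree has 6 branches from the ground vertex.
In Green Hackenbush, the Nim-value of a simple path of length k is k.
Branch 1: length 12, Nim-value = 12
Branch 2: length 8, Nim-value = 8
Branch 3: length 1, Nim-value = 1
Branch 4: length 9, Nim-value = 9
Branch 5: length 3, Nim-value = 3
Branch 6: length 12, Nim-value = 12
Total Nim-value = XOR of all branch values:
0 XOR 12 = 12
12 XOR 8 = 4
4 XOR 1 = 5
5 XOR 9 = 12
12 XOR 3 = 15
15 XOR 12 = 3
Nim-value of the tree = 3

3


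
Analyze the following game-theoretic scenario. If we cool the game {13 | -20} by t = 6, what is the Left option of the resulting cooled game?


Original game: {13 | -20} (a switch {a | b} with a > b).
Cooling by t (for t below the temperature (a - b)/2 = 33/2) taxes each move by t: {a | b} cooled by t is {a - t | b + t}.
Cooling amount: t = 6
Cooled Left option: 13 - 6 = 7
Cooled Right option: -20 + 6 = -14
Cooled game: {7 | -14}
Left option = 7

7


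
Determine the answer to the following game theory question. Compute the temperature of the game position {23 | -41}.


The game is {23 | -41}, a switch {a | b} with numbers a > b.
Cooling {a | b} by t gives {a - t | b + t}, which stops being hot when a - t = b + t, i.e. at t = (a - b)/2. So the temperature of a switch is (a - b)/2.
Temperature = (Left option - Right option) / 2
= (23 - (-41)) / 2
= 64 / 2
= 32

32


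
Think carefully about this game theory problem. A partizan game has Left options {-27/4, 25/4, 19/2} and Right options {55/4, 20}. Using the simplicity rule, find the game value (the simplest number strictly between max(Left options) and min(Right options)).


Left options: {-27/4, 25/4, 19/2}, max = 19/2
Right options: {55/4, 20}, min = 55/4
All options are numbers and max(Left) < min(Right), so by the simplicity theorem the value is the simplest (earliest-born) number strictly between 19/2 and 55/4.
Integers 10 through 13 all lie strictly between 19/2 and 55/4.
Among integers, the simplest (lowest birthday = smallest |n|; 0 is born on day 0, +-n on day n) is 10.
No non-integer in the interval can be simpler: if x is a non-integer in the interval, then floor(x) or ceil(x) also lies in the interval (the interval contains an integer), and both are proper prefixes of x's sign expansion, i.e. born earlier. So the game value is 10.
Game value = 10

10


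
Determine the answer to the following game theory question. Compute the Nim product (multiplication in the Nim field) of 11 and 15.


Nim multiplication is bilinear over XOR: (u XOR v) * w = (u*w) XOR (v*w).
So we split each operand into its bit components and XOR the pairwise Nim products.
11 = 1 + 2 + 8 (as XOR of powers of 2).
15 = 1 + 2 + 4 + 8 (as XOR of powers of 2).
Using the standard Nim-product table on single bits:
  2*2 = 3,   2*4 = 8,   2*8 = 12,
  4*4 = 6,   4*8 = 11,  8*8 = 13,
and  1*x = x (identity), k*l = l*k (commutative).
Pairwise Nim products:
  1 * 1 = 1
  1 * 2 = 2
  1 * 4 = 4
  1 * 8 = 8
  2 * 1 = 2
  2 * 2 = 3
  2 * 4 = 8
  2 * 8 = 12
  8 * 1 = 8
  8 * 2 = 12
  8 * 4 = 11
  8 * 8 = 13
XOR them: 1 XOR 2 XOR 4 XOR 8 XOR 2 XOR 3 XOR 8 XOR 12 XOR 8 XOR 12 XOR 11 XOR 13 = 8.
Result: 11 * 15 = 8 (in Nim).

8


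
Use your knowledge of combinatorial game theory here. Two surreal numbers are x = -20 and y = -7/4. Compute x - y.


x = -20, y = -7/4
Converting to common denominator: 4
x = -80/4, y = -7/4
x - y = -20 - -7/4 = -73/4

-73/4


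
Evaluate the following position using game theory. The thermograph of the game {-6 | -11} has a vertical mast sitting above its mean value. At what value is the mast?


Game = {-6 | -11}, a switch {a | b} with numbers a > b.
Its thermograph has left wall a - t and right wall b + t, which meet at t = (a - b)/2, where both equal (a + b)/2. So the mast (mean value) is at (a + b)/2.
Mean = (-6 + (-11))/2 = -17/2 = -17/2

-17/2


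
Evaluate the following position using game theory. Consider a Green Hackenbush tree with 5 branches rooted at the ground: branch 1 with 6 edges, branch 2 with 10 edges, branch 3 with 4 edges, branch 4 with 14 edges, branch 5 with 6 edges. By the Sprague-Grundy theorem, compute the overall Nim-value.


The tree has 5 branches from the ground vertex.
In Green Hackenbush, the Nim-value of a simple path of length k is k.
Branch 1: length 6, Nim-value = 6
Branch 2: length 10, Nim-value = 10
Branch 3: length 4, Nim-value = 4
Branch 4: length 14, Nim-value = 14
Branch 5: length 6, Nim-value = 6
Total Nim-value = XOR of all branch values:
0 XOR 6 = 6
6 XOR 10 = 12
12 XOR 4 = 8
8 XOR 14 = 6
6 XOR 6 = 0
Nim-value of the tree = 0

0


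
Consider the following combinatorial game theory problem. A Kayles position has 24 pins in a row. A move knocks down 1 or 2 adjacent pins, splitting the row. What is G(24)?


Kayles: a move removes 1 or 2 adjacent pins from a contiguous row.
Removing pins from a row of k leaves two independent rows (a, b) with a + b = k - 1 (one pin) or a + b = k - 2 (two pins); an end removal gives a = 0.
By Sprague-Grundy, G(k) = mex{ G(a) XOR G(b) } over all these splits. G(0) = 0.
G(1): splits (0,0):0^0=0 -> mex({0}) = 1
G(2): splits (0,1):0^1=1 (0,0):0^0=0 -> mex({0, 1}) = 2
G(3): splits (0,2):0^2=2 (1,1):1^1=0 (0,1):0^1=1 -> mex({0, 1, 2}) = 3
G(4): splits (0,3):0^3=3 (1,2):1^2=3 (0,2):0^2=2 (1,1):1^1=0 -> mex({0, 2, 3}) = 1
G(5): splits (0,4):0^1=1 (1,3):1^3=2 (2,2):2^2=0 (0,3):0^3=3 (1,2):1^2=3 -> mex({0, 1, 2, 3}) = 4
G(6) = mex({0, 1, 2, 4}) = 3
G(7) = mex({0, 1, 3, 4, 5}) = 2
G(8) = mex({0, 2, 3, 5, 6}) = 1
G(9) = mex({0, 1, 2, 3, 6, 7}) = 4
G(10) = mex({0, 1, 3, 4, 5, 7}) = 2
G(11) = mex({0, 1, 2, 3, 4, 5}) = 6
G(12) = mex({0, 1, 2, 3, 5, 6, 7}) = 4
G(13) = mex({0, 2, 3, 4, 6, 7}) = 1
G(14) = mex({0, 1, 4, 5, 6, 7}) = 2
G(15) = mex({0, 1, 2, 3, 4, 5, 6}) = 7
G(16) = mex({0, 2, 3, 5, 6, 7}) = 1
G(17) = mex({0, 1, 2, 3, 5, 6, 7}) = 4
G(18) = mex({0, 1, 2, 4, 5, 6}) = 3
G(19) = mex({0, 1, 3, 4, 5, 7}) = 2
G(20) = mex({0, 2, 3, 4, 5, 6, 7}) = 1
G(21) = mex({0, 1, 2, 3, 5, 6, 7}) = 4
G(22) = mex({0, 1, 2, 3, 4, 5, 7}) = 6
G(23) = mex({0, 1, 2, 3, 4, 5, 6}) = 7
G(24) = mex({0, 1, 2, 3, 5, 6, 7}) = 4
Therefore G(24) = 4.

4


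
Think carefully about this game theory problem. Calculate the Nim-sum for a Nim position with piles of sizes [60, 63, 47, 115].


We need the XOR (exclusive or) of all pile sizes.
After XOR-ing pile 1 (size 60): 0 XOR 60 = 60
After XOR-ing pile 2 (size 63): 60 XOR 63 = 3
After XOR-ing pile 3 (size 47): 3 XOR 47 = 44
After XOR-ing pile 4 (size 115): 44 XOR 115 = 95
The Nim-value of this position is 95.

95


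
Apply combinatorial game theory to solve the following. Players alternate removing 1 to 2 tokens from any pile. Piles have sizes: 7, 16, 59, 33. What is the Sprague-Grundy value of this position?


Subtraction set: {1, 2}
For this subtraction set, G(n) = n mod 3 (period = max + 1 = 3).
Pile 1 (size 7): G(7) = 7 mod 3 = 1
Pile 2 (size 16): G(16) = 16 mod 3 = 1
Pile 3 (size 59): G(59) = 59 mod 3 = 2
Pile 4 (size 33): G(33) = 33 mod 3 = 0
Total Grundy value = XOR of all: 1 XOR 1 XOR 2 XOR 0 = 2

2


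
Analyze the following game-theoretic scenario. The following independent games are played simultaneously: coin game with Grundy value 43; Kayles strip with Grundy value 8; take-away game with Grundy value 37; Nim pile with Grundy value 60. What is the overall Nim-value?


By the Sprague-Grundy theorem, the Grundy value of a sum of games is the XOR of individual Grundy values.
coin game: Grundy value = 43. Running XOR: 0 XOR 43 = 43
Kayles strip: Grundy value = 8. Running XOR: 43 XOR 8 = 35
take-away game: Grundy value = 37. Running XOR: 35 XOR 37 = 6
Nim pile: Grundy value = 60. Running XOR: 6 XOR 60 = 58
The combined Grundy value is 58.

58


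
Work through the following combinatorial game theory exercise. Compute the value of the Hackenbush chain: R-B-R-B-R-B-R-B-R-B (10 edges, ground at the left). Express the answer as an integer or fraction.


Edges (from ground): R-B-R-B-R-B-R-B-R-B
By Berlekamp's sign-expansion rule, a Blue-Red Hackenbush stalk has the value of the surreal number whose sign sequence is the edge sequence with B -> + and R -> -.
Sign sequence: -+-+-+-+-+
Trace the sign expansion in the surreal number tree, starting from 0:
Edge 1: R (sign -) -> bounds (-inf, 0), value = -1
Edge 2: B (sign +) -> bounds (-1, 0), value = -1/2
Edge 3: R (sign -) -> bounds (-1, -1/2), value = -3/4
Edge 4: B (sign +) -> bounds (-3/4, -1/2), value = -5/8
Edge 5: R (sign -) -> bounds (-3/4, -5/8), value = -11/16
Edge 6: B (sign +) -> bounds (-11/16, -5/8), value = -21/32
Edge 7: R (sign -) -> bounds (-11/16, -21/32), value = -43/64
Edge 8: B (sign +) -> bounds (-43/64, -21/32), value = -85/128
Edge 9: R (sign -) -> bounds (-43/64, -85/128), value = -171/256
Edge 10: B (sign +) -> bounds (-171/256, -85/128), value = -341/512
Game value = -341/512

-341/512


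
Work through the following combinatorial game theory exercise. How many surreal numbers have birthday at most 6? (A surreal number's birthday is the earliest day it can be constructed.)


Day 0: {|} = 0 is born. Count = 1.
Day n: the number of surreal numbers born by day n is 2^(n+1) - 1.
By day 0: 2^1 - 1 = 1
By day 1: 2^2 - 1 = 3
By day 2: 2^3 - 1 = 7
By day 3: 2^4 - 1 = 15
By day 4: 2^5 - 1 = 31
By day 5: 2^6 - 1 = 63
By day 6: 2^7 - 1 = 127
By day 6: 127 surreal numbers.

127


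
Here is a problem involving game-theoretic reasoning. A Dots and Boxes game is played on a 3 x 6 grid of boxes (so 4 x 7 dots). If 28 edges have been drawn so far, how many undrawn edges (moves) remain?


Grid: 3 x 6 boxes, i.e. 4 rows and 7 columns of dots.
Horizontal edges: (rows + 1) * cols = 4 * 6 = 24
Vertical edges: rows * (cols + 1) = 3 * 7 = 21
Total edges: 24 + 21 = 45
Edges drawn: 28
Remaining: 45 - 28 = 17

17


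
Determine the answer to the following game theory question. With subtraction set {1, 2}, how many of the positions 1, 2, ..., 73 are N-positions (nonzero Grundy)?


Subtraction set S = {1, 2}, so G(n) = n mod 3.
G(n) = 0 when n is a multiple of 3.
Multiples of 3 in [1, 73]: 24
N-positions (nonzero Grundy) = 73 - 24 = 49

49


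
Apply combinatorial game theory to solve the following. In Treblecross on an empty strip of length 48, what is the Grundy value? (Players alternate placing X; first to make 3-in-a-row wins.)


Treblecross: place X on empty cells; 3-in-a-row wins.
Playing within two cells of an existing X lets the opponent win at once, so sensible play treats the cells i-2..i+2 around each X as dead. The player left with no safe cell loses, so this is a normal-play take-away game on strips of safe cells.
Placing X at cell i (0-indexed) of a strip of k safe cells leaves independent strips of sizes max(0, i-2) and max(0, k-i-3). Hence G(k) = mex{ G(max(0,i-2)) XOR G(max(0,k-i-3)) : 0 <= i < k }, with G(0) = 0.
G(1): splits (0,0):0^0=0 -> mex({0}) = 1
G(2): splits (0,0):0^0=0 -> mex({0}) = 1
G(3): splits (0,0):0^0=0 -> mex({0}) = 1
G(4): splits (0,1):0^1=1 (0,0):0^0=0 -> mex({0, 1}) = 2
G(5): splits (0,2):0^1=1 (0,1):0^1=1 (0,0):0^0=0 -> mex({0, 1}) = 2
G(6) = mex({1}) = 0
G(7) = mex({0, 1, 2}) = 3
G(8) = mex({0, 1, 2}) = 3
G(9) = mex({0, 2}) = 1
G(10) = mex({0, 2, 3}) = 1
G(11) = mex({0, 3}) = 1
G(12) = mex({1, 3}) = 0
G(13) = mex({0, 1, 2, 3}) = 4
G(14) = mex({0, 1, 2}) = 3
G(15) = mex({0, 1, 2}) = 3
G(16) = mex({0, 1, 2, 4}) = 3
G(17) = mex({0, 1, 3, 4}) = 2
G(18) = mex({0, 1, 3, 4}) = 2
G(19) = mex({0, 1, 3, 5}) = 2
G(20) = mex({0, 1, 2, 3, 5}) = 4
G(21) = mex({0, 1, 2, 3, 5}) = 4
G(22) = mex({1, 2, 6}) = 0
G(23) = mex({0, 1, 2, 3, 4, 6}) = 5
G(24) = mex({0, 1, 2, 3, 4}) = 5
G(25) = mex({0, 1, 3, 4, 7}) = 2
G(26) = mex({0, 1, 3, 4, 5, 7}) = 2
G(27) = mex({0, 1, 3, 5}) = 2
G(28) = mex({0, 1, 2, 5}) = 3
G(29) = mex({0, 1, 2, 4, 5, 6}) = 3
G(30) = mex({1, 2, 4, 6}) = 0
G(31) = mex({0, 1, 2, 3, 4, 6}) = 5
G(32) = mex({1, 2, 3, 4, 7}) = 0
G(33) = mex({0, 3, 7}) = 1
G(34) = mex({0, 2, 3, 5, 7}) = 1
G(35) = mex({0, 2, 3, 5, 6}) = 1
G(36) = mex({0, 1, 2, 5, 6}) = 3
G(37) = mex({0, 1, 2, 4, 5, 6}) = 3
G(38) = mex({0, 1, 2, 4}) = 3
G(39) = mex({0, 1, 2, 3, 4, 7}) = 5
G(40) = mex({0, 1, 2, 3, 4, 5, 7}) = 6
G(41) = mex({0, 1, 2, 3, 5, 7}) = 4
G(42) = mex({0, 1, 2, 3, 5, 6, 7}) = 4
G(43) = mex({0, 2, 3, 5, 6}) = 1
G(44) = mex({1, 2, 3, 4, 5, 6}) = 0
G(45) = mex({0, 1, 2, 3, 4, 6, 7}) = 5
G(46) = mex({0, 1, 2, 3, 4, 7}) = 5
G(47) = mex({0, 1, 2, 3, 4, 5, 7}) = 6
G(48) = mex({0, 1, 2, 3, 4, 5, 7}) = 6
Therefore G(48) = 6.

6


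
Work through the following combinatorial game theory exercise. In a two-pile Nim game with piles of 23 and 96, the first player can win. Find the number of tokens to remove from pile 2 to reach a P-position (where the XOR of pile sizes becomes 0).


Piles: 23 and 96
Current XOR: 23 XOR 96 = 119 (non-zero, so this is an N-position).
To make the XOR zero, we need to find a move that balances the piles.
For pile 2 (size 96): target = 96 XOR 119 = 23
We reduce pile 2 from 96 to 23.
Tokens removed: 96 - 23 = 73
Verification: 23 XOR 23 = 0

73


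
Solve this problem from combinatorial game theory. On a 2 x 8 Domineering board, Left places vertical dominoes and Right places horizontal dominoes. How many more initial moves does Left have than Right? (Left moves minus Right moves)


Board is 2 x 8 (rows x cols).
Left (vertical) placements: (rows-1) * cols = 1 * 8 = 8
Right (horizontal) placements: rows * (cols-1) = 2 * 7 = 14
Advantage = Left - Right = 8 - 14 = -6

-6


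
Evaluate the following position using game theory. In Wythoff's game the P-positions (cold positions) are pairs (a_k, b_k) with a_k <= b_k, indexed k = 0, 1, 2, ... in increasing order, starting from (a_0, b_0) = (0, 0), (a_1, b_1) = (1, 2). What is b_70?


By Wythoff's theorem, a_k = floor(k * phi) and b_k = floor(k * phi^2) = a_k + k, where phi = (1 + sqrt(5))/2 is the golden ratio.
phi = (1 + sqrt(5))/2 = 1.618034
phi^2 = phi + 1 = 2.618034
k = 70
k * phi^2 = 70 * 2.618034 = 183.262379
b_70 = floor(k * phi^2) = 183 (check: a_70 + k = 113 + 70 = 183)

183


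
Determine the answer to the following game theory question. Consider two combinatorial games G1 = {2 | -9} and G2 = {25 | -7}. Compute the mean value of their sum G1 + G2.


G1 = {2 | -9}, G2 = {25 | -7}
Each is a switch {a | b} with numbers a > b; its mean value is (a + b)/2, and mean value is additive over game sums: m(G1 + G2) = m(G1) + m(G2).
Mean of G1 = (2 + (-9))/2 = -7/2 = -7/2
Mean of G2 = (25 + (-7))/2 = 18/2 = 9
Mean of G1 + G2 = -7/2 + 9 = 11/2

11/2


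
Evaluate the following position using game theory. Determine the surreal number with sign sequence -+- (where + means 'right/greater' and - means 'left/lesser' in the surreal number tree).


Sign expansion: -+-
Rule: track bounds (lo, hi), initially (-inf, +inf). On '+', the current value becomes lo and we move to the simplest number in (value, hi): value + 1 if hi = +inf, otherwise the midpoint (value + hi)/2. On '-', the current value becomes hi and we move to value - 1 if lo = -inf, otherwise the midpoint (lo + value)/2.
Start at 0.
Step 1: sign = -, move left. Bounds: (-inf, 0). Value = -1
Step 2: sign = +, move right. Bounds: (-1, 0). Value = -1/2
Step 3: sign = -, move left. Bounds: (-1, -1/2). Value = -3/4
The surreal number with sign expansion -+- is -3/4.

-3/4


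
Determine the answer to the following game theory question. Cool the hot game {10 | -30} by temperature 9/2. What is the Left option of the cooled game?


Original game: {10 | -30} (a switch {a | b} with a > b).
Cooling by t (for t below the temperature (a - b)/2 = 20) taxes each move by t: {a | b} cooled by t is {a - t | b + t}.
Cooling amount: t = 9/2
Cooled Left option: 10 - 9/2 = 11/2
Cooled Right option: -30 + 9/2 = -51/2
Cooled game: {11/2 | -51/2}
Left option = 11/2

11/2


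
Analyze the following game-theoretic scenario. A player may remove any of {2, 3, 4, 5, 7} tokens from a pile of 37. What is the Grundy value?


The subtraction set is S = {2, 3, 4, 5, 7}.
G(k) = mex{ G(k - s) : s in S, s <= k }. We compute iteratively: G(0) = 0.
G(1) = mex({}) = 0
G(2) = mex({0}) = 1
G(3) = mex({0}) = 1
G(4) = mex({0, 1}) = 2
G(5) = mex({0, 1}) = 2
G(6) = mex({0, 1, 2}) = 3
G(7) = mex({0, 1, 2}) = 3
G(8) = mex({0, 1, 2, 3}) = 4
G(9) = mex({1, 2, 3}) = 0
G(10) = mex({1, 2, 3, 4}) = 0
G(11) = mex({0, 2, 3, 4}) = 1
G(12) = mex({0, 2, 3, 4}) = 1
G(13) = mex({0, 1, 3, 4}) = 2
G(14) = mex({0, 1, 3}) = 2
G(15) = mex({0, 1, 2, 4}) = 3
Observe that G(9)..G(15) = 0, 0, 1, 1, 2, 2, 3 repeats G(0)..G(6) = 0, 0, 1, 1, 2, 2, 3.
For k >= max(S) = 7, G(k) is determined by the previous 7 values G(k-7)..G(k-1); a window of 7 consecutive values has recurred shifted by 9, so by induction G(k + 9) = G(k) for all k >= 0: the sequence is periodic from the start with period 9.
One period: G(0..8) = 0, 0, 1, 1, 2, 2, 3, 3, 4.
37 mod 9 = 1, so G(37) = G(1) = 0.

0
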